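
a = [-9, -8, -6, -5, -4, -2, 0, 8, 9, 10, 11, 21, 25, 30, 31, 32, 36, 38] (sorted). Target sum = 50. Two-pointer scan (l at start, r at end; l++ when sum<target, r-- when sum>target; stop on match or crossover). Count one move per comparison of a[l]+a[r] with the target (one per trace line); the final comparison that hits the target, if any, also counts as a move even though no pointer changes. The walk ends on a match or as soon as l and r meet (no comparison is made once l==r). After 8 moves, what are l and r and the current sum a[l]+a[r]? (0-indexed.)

l=8, r=17, sum=47

l=0 r=17: -9+38=29 <50, l++
l=1 r=17: -8+38=30 <50, l++
l=2 r=17: -6+38=32 <50, l++
l=3 r=17: -5+38=33 <50, l++
l=4 r=17: -4+38=34 <50, l++
l=5 r=17: -2+38=36 <50, l++
l=6 r=17: 0+38=38 <50, l++
l=7 r=17: 8+38=46 <50, l++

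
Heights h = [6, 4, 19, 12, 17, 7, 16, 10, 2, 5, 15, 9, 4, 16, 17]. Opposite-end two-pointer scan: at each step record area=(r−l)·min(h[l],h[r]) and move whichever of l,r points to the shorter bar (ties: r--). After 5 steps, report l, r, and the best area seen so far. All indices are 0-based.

l=2, r=11, best area=204

[0,14] min(6,17)*14=84 best=84 * → l++
[1,14] min(4,17)*13=52 best=84 → l++
[2,14] min(19,17)*12=204 best=204 * → r--
[2,13] min(19,16)*11=176 best=204 → r--
[2,12] min(19,4)*10=40 best=204 → r--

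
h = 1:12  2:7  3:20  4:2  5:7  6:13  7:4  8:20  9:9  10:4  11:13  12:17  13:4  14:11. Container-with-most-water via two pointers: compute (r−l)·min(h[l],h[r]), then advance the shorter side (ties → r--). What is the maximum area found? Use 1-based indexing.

l=1 r=14: min(12,11)*13=143 best=143 *, r--
l=1 r=13: min(12,4)*12=48 best=143, r--
l=1 r=12: min(12,17)*11=132 best=143, l++
l=2 r=12: min(7,17)*10=70 best=143, l++
l=3 r=12: min(20,17)*9=153 best=153 *, r--
l=3 r=11: min(20,13)*8=104 best=153, r--
l=3 r=10: min(20,4)*7=28 best=153, r--
l=3 r=9: min(20,9)*6=54 best=153, r--
l=3 r=8: min(20,20)*5=100 best=153, r--
l=3 r=7: min(20,4)*4=16 best=153, r--
l=3 r=6: min(20,13)*3=39 best=153, r--
l=3 r=5: min(20,7)*2=14 best=153, r--
l=3 r=4: min(20,2)*1=2 best=153, r--

max area = 153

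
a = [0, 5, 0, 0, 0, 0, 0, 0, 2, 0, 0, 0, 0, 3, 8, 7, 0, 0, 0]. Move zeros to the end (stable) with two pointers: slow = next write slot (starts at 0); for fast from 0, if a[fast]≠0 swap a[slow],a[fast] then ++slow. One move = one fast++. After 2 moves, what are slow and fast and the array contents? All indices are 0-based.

(s=0,f=0) a[fast]=0 → fast++
(s=0,f=1) a[fast]=5≠0 swap→a[0]=5 → slow++,fast++

slow=1, fast=2, a=[5, 0, 0, 0, 0, 0, 0, 0, 2, 0, 0, 0, 0, 3, 8, 7, 0, 0, 0]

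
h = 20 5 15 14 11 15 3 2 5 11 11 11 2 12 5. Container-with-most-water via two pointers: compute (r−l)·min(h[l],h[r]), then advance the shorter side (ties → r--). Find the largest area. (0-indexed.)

max area = 156

l=0 r=14: min(20,5)*14=70 best=70 *, r--
l=0 r=13: min(20,12)*13=156 best=156 *, r--
l=0 r=12: min(20,2)*12=24 best=156, r--
l=0 r=11: min(20,11)*11=121 best=156, r--
l=0 r=10: min(20,11)*10=110 best=156, r--
l=0 r=9: min(20,11)*9=99 best=156, r--
l=0 r=8: min(20,5)*8=40 best=156, r--
l=0 r=7: min(20,2)*7=14 best=156, r--
l=0 r=6: min(20,3)*6=18 best=156, r--
l=0 r=5: min(20,15)*5=75 best=156, r--
l=0 r=4: min(20,11)*4=44 best=156, r--
l=0 r=3: min(20,14)*3=42 best=156, r--
l=0 r=2: min(20,15)*2=30 best=156, r--
l=0 r=1: min(20,5)*1=5 best=156, r--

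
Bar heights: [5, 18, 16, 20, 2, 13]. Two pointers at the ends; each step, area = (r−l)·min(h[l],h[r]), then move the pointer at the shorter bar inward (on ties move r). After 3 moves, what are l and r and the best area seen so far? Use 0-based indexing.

l=0 r=5: min(5,13)*5=25 best=25 *, l++
l=1 r=5: min(18,13)*4=52 best=52 *, r--
l=1 r=4: min(18,2)*3=6 best=52, r--

l=1, r=3, best area=52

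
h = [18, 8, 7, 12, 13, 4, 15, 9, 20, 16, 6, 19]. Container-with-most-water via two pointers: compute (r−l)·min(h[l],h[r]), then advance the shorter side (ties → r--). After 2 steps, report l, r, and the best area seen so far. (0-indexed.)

l=0 r=11: min(18,19)*11=198 best=198 *, l++
l=1 r=11: min(8,19)*10=80 best=198, l++

l=2, r=11, best area=198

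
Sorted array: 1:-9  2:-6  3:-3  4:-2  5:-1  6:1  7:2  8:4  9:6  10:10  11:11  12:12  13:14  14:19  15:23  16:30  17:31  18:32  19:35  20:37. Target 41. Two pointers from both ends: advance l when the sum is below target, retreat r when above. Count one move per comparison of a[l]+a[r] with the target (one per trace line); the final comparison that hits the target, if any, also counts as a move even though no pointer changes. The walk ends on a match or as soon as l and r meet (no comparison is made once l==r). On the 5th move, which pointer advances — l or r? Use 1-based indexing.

l=1 r=20: -9+37=28 <41, l++
l=2 r=20: -6+37=31 <41, l++
l=3 r=20: -3+37=34 <41, l++
l=4 r=20: -2+37=35 <41, l++
l=5 r=20: -1+37=36 <41, l++

l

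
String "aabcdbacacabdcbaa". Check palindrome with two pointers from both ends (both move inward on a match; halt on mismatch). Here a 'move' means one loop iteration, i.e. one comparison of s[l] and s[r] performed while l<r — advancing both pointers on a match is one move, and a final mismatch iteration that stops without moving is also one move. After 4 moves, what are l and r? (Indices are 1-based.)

l=1 r=17: 'a'=='a', l++,r--
l=2 r=16: 'a'=='a', l++,r--
l=3 r=15: 'b'=='b', l++,r--
l=4 r=14: 'c'=='c', l++,r--

l=5, r=13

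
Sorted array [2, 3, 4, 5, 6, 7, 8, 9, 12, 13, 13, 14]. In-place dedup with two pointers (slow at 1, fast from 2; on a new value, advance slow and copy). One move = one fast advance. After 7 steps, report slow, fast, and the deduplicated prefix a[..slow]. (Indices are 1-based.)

(s=1,f=2) a[fast]=3≠a[slow]=2 write a[2]=3 → slow++,fast++
(s=2,f=3) a[fast]=4≠a[slow]=3 write a[3]=4 → slow++,fast++
(s=3,f=4) a[fast]=5≠a[slow]=4 write a[4]=5 → slow++,fast++
(s=4,f=5) a[fast]=6≠a[slow]=5 write a[5]=6 → slow++,fast++
(s=5,f=6) a[fast]=7≠a[slow]=6 write a[6]=7 → slow++,fast++
(s=6,f=7) a[fast]=8≠a[slow]=7 write a[7]=8 → slow++,fast++
(s=7,f=8) a[fast]=9≠a[slow]=8 write a[8]=9 → slow++,fast++

slow=8, fast=9, prefix=[2, 3, 4, 5, 6, 7, 8, 9]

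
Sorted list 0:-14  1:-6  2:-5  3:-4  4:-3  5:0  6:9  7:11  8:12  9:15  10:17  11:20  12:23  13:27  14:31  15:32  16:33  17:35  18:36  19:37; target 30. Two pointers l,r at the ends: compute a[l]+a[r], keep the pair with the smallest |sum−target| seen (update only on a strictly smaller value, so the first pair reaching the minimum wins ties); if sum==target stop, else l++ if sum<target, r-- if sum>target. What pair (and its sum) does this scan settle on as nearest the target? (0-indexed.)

l=0 r=19: -14+37=23 d=7 *, l++
l=1 r=19: -6+37=31 d=1 *, r--
l=1 r=18: -6+36=30 d=0 *, stop

pair (-6, 36) with sum 30 (|Δ|=0)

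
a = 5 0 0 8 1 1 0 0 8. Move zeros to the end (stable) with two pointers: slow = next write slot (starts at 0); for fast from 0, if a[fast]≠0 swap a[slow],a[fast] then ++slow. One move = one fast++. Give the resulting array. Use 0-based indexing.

[5, 8, 1, 1, 8, 0, 0, 0, 0]

slow=0 fast=0: a[fast]=5≠0 swap→a[0]=5, slow++,fast++
slow=1 fast=1: a[fast]=0, fast++
slow=1 fast=2: a[fast]=0, fast++
slow=1 fast=3: a[fast]=8≠0 swap→a[1]=8, slow++,fast++
slow=2 fast=4: a[fast]=1≠0 swap→a[2]=1, slow++,fast++
slow=3 fast=5: a[fast]=1≠0 swap→a[3]=1, slow++,fast++
slow=4 fast=6: a[fast]=0, fast++
slow=4 fast=7: a[fast]=0, fast++
slow=4 fast=8: a[fast]=8≠0 swap→a[4]=8, slow++,fast++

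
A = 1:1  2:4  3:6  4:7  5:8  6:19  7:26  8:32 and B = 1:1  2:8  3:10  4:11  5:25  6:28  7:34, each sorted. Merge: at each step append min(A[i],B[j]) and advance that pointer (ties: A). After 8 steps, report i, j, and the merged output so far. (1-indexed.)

i=6, j=4, merged so far=[1, 1, 4, 6, 7, 8, 8, 10]

[i=1,j=1] A[i]=1<=B[j]=1 take 1 → i++
[i=2,j=1] A[i]=4>B[j]=1 take 1 → j++
[i=2,j=2] A[i]=4<=B[j]=8 take 4 → i++
[i=3,j=2] A[i]=6<=B[j]=8 take 6 → i++
[i=4,j=2] A[i]=7<=B[j]=8 take 7 → i++
[i=5,j=2] A[i]=8<=B[j]=8 take 8 → i++
[i=6,j=2] A[i]=19>B[j]=8 take 8 → j++
[i=6,j=3] A[i]=19>B[j]=10 take 10 → j++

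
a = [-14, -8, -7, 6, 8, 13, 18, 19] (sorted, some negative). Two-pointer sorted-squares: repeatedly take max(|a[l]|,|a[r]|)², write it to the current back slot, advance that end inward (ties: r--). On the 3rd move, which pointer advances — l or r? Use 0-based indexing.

[0,7] |-14|<=|19| out[7]=361 → r--
[0,6] |-14|<=|18| out[6]=324 → r--
[0,5] |-14|>|13| out[5]=196 → l++

l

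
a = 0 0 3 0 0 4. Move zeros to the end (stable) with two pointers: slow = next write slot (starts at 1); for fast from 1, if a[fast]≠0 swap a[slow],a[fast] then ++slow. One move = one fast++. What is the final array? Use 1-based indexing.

[3, 4, 0, 0, 0, 0]

slow=1 fast=1: a[fast]=0, fast++
slow=1 fast=2: a[fast]=0, fast++
slow=1 fast=3: a[fast]=3≠0 swap→a[1]=3, slow++,fast++
slow=2 fast=4: a[fast]=0, fast++
slow=2 fast=5: a[fast]=0, fast++
slow=2 fast=6: a[fast]=4≠0 swap→a[2]=4, slow++,fast++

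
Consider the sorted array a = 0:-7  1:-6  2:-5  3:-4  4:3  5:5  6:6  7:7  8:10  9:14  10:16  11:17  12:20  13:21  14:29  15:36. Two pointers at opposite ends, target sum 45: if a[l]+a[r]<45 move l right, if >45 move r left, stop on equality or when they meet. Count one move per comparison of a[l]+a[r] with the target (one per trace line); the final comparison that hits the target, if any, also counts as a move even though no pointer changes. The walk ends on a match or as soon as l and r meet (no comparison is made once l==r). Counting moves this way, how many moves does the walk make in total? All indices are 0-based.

[0,15] -7+36=29 <45 → l++
[1,15] -6+36=30 <45 → l++
[2,15] -5+36=31 <45 → l++
[3,15] -4+36=32 <45 → l++
[4,15] 3+36=39 <45 → l++
[5,15] 5+36=41 <45 → l++
[6,15] 6+36=42 <45 → l++
[7,15] 7+36=43 <45 → l++
[8,15] 10+36=46 >45 → r--
[8,14] 10+29=39 <45 → l++
[9,14] 14+29=43 <45 → l++
[10,14] 16+29=45 → found

12 moves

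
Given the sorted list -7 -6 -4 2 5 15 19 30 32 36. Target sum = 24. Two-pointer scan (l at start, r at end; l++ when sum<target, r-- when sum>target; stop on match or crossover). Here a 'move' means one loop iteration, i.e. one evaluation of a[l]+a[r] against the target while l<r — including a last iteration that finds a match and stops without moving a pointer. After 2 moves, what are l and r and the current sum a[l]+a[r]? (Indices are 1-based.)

l=1 r=10: -7+36=29 >24, r--
l=1 r=9: -7+32=25 >24, r--

l=1, r=8, sum=23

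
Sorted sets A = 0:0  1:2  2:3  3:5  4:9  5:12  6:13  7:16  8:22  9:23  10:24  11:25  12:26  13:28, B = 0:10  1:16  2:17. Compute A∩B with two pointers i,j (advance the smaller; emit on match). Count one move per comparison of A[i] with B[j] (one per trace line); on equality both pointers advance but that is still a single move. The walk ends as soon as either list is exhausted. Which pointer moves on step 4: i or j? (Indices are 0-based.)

i

[i=0,j=0] 0<10 → i++
[i=1,j=0] 2<10 → i++
[i=2,j=0] 3<10 → i++
[i=3,j=0] 5<10 → i++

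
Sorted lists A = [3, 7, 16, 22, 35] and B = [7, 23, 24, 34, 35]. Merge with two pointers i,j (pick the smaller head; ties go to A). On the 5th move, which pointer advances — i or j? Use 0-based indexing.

i

i=0 j=0: A[i]=3<=B[j]=7 take 3, i++
i=1 j=0: A[i]=7<=B[j]=7 take 7, i++
i=2 j=0: A[i]=16>B[j]=7 take 7, j++
i=2 j=1: A[i]=16<=B[j]=23 take 16, i++
i=3 j=1: A[i]=22<=B[j]=23 take 22, i++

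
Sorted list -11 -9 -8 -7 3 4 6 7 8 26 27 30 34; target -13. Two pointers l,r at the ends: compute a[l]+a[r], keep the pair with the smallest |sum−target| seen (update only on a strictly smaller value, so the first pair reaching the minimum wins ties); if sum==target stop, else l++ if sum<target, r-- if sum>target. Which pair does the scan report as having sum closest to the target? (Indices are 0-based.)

[0,12] -11+34=23 d=36 * → r--
[0,11] -11+30=19 d=32 * → r--
[0,10] -11+27=16 d=29 * → r--
[0,9] -11+26=15 d=28 * → r--
[0,8] -11+8=-3 d=10 * → r--
[0,7] -11+7=-4 d=9 * → r--
[0,6] -11+6=-5 d=8 * → r--
[0,5] -11+4=-7 d=6 * → r--
[0,4] -11+3=-8 d=5 * → r--
[0,3] -11+-7=-18 d=5 → l++
[1,3] -9+-7=-16 d=3 * → l++
[2,3] -8+-7=-15 d=2 * → l++

pair (-8, -7) with sum -15 (|Δ|=2)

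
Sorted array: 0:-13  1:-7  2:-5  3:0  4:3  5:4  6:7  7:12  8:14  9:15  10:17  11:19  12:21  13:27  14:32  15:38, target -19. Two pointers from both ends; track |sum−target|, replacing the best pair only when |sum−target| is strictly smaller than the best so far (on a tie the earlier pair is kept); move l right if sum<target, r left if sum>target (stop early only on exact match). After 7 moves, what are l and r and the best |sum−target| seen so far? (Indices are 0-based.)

[0,15] -13+38=25 d=44 * → r--
[0,14] -13+32=19 d=38 * → r--
[0,13] -13+27=14 d=33 * → r--
[0,12] -13+21=8 d=27 * → r--
[0,11] -13+19=6 d=25 * → r--
[0,10] -13+17=4 d=23 * → r--
[0,9] -13+15=2 d=21 * → r--

l=0, r=8, best |Δ|=21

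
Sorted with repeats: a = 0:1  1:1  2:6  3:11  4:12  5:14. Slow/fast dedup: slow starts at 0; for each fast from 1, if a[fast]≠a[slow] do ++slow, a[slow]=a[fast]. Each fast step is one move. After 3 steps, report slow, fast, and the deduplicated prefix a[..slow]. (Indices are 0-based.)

slow=2, fast=4, prefix=[1, 6, 11]

slow=0 fast=1: a[fast]=1=a[slow] dup, fast++
slow=0 fast=2: a[fast]=6≠a[slow]=1 write a[1]=6, slow++,fast++
slow=1 fast=3: a[fast]=11≠a[slow]=6 write a[2]=11, slow++,fast++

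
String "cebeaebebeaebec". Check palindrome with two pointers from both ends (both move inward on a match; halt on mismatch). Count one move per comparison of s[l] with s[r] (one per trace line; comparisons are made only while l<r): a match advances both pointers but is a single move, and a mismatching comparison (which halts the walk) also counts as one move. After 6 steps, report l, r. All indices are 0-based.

l=0 r=14: 'c'=='c', l++,r--
l=1 r=13: 'e'=='e', l++,r--
l=2 r=12: 'b'=='b', l++,r--
l=3 r=11: 'e'=='e', l++,r--
l=4 r=10: 'a'=='a', l++,r--
l=5 r=9: 'e'=='e', l++,r--

l=6, r=8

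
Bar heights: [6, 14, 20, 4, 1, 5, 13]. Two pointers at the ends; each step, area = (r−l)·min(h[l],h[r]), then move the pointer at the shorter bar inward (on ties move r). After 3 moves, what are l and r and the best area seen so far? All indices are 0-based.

l=1, r=4, best area=65

l=0 r=6: min(6,13)*6=36 best=36 *, l++
l=1 r=6: min(14,13)*5=65 best=65 *, r--
l=1 r=5: min(14,5)*4=20 best=65, r--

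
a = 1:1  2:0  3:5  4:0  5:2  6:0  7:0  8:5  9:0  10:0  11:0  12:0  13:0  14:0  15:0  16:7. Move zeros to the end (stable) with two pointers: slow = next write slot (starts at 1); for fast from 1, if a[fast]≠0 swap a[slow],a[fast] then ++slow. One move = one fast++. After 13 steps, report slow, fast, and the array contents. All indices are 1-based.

slow=5, fast=14, a=[1, 5, 2, 5, 0, 0, 0, 0, 0, 0, 0, 0, 0, 0, 0, 7]

slow=1 fast=1: a[fast]=1≠0 swap→a[1]=1, slow++,fast++
slow=2 fast=2: a[fast]=0, fast++
slow=2 fast=3: a[fast]=5≠0 swap→a[2]=5, slow++,fast++
slow=3 fast=4: a[fast]=0, fast++
slow=3 fast=5: a[fast]=2≠0 swap→a[3]=2, slow++,fast++
slow=4 fast=6: a[fast]=0, fast++
slow=4 fast=7: a[fast]=0, fast++
slow=4 fast=8: a[fast]=5≠0 swap→a[4]=5, slow++,fast++
slow=5 fast=9: a[fast]=0, fast++
slow=5 fast=10: a[fast]=0, fast++
slow=5 fast=11: a[fast]=0, fast++
slow=5 fast=12: a[fast]=0, fast++
slow=5 fast=13: a[fast]=0, fast++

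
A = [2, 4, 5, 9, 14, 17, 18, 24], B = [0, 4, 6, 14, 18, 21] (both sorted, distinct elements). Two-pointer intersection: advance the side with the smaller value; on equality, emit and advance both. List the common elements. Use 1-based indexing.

intersection = [4, 14, 18]

i=1 j=1: 2>0, j++
i=1 j=2: 2<4, i++
i=2 j=2: 4==4 emit, i++,j++
i=3 j=3: 5<6, i++
i=4 j=3: 9>6, j++
i=4 j=4: 9<14, i++
i=5 j=4: 14==14 emit, i++,j++
i=6 j=5: 17<18, i++
i=7 j=5: 18==18 emit, i++,j++
i=8 j=6: 24>21, j++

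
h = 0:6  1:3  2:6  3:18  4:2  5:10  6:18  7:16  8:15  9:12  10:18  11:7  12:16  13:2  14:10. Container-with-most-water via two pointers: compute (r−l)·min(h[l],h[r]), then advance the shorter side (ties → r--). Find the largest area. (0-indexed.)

max area = 144

[0,14] min(6,10)*14=84 best=84 * → l++
[1,14] min(3,10)*13=39 best=84 → l++
[2,14] min(6,10)*12=72 best=84 → l++
[3,14] min(18,10)*11=110 best=110 * → r--
[3,13] min(18,2)*10=20 best=110 → r--
[3,12] min(18,16)*9=144 best=144 * → r--
[3,11] min(18,7)*8=56 best=144 → r--
[3,10] min(18,18)*7=126 best=144 → r--
[3,9] min(18,12)*6=72 best=144 → r--
[3,8] min(18,15)*5=75 best=144 → r--
[3,7] min(18,16)*4=64 best=144 → r--
[3,6] min(18,18)*3=54 best=144 → r--
[3,5] min(18,10)*2=20 best=144 → r--
[3,4] min(18,2)*1=2 best=144 → r--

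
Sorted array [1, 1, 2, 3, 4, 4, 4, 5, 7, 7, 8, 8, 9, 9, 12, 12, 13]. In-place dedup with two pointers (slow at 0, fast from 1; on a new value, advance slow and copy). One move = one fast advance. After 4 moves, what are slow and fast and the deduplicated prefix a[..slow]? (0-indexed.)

slow=0 fast=1: a[fast]=1=a[slow] dup, fast++
slow=0 fast=2: a[fast]=2≠a[slow]=1 write a[1]=2, slow++,fast++
slow=1 fast=3: a[fast]=3≠a[slow]=2 write a[2]=3, slow++,fast++
slow=2 fast=4: a[fast]=4≠a[slow]=3 write a[3]=4, slow++,fast++

slow=3, fast=5, prefix=[1, 2, 3, 4]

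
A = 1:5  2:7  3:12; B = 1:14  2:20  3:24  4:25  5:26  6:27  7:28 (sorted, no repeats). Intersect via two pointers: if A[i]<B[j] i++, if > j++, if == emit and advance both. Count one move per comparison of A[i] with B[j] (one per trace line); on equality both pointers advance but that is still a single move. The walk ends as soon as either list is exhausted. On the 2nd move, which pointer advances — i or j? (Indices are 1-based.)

[i=1,j=1] 5<14 → i++
[i=2,j=1] 7<14 → i++

i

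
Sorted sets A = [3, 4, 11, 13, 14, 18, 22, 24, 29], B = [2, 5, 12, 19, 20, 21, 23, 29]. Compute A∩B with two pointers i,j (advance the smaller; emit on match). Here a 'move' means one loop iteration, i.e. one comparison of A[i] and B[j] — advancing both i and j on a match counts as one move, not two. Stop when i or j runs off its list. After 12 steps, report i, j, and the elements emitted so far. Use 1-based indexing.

i=1 j=1: 3>2, j++
i=1 j=2: 3<5, i++
i=2 j=2: 4<5, i++
i=3 j=2: 11>5, j++
i=3 j=3: 11<12, i++
i=4 j=3: 13>12, j++
i=4 j=4: 13<19, i++
i=5 j=4: 14<19, i++
i=6 j=4: 18<19, i++
i=7 j=4: 22>19, j++
i=7 j=5: 22>20, j++
i=7 j=6: 22>21, j++

i=7, j=7, emitted=[]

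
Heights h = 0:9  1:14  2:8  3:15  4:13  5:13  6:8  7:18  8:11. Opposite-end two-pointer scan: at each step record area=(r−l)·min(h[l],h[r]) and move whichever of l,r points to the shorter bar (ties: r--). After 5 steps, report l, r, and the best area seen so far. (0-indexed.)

l=4, r=7, best area=84

l=0 r=8: min(9,11)*8=72 best=72 *, l++
l=1 r=8: min(14,11)*7=77 best=77 *, r--
l=1 r=7: min(14,18)*6=84 best=84 *, l++
l=2 r=7: min(8,18)*5=40 best=84, l++
l=3 r=7: min(15,18)*4=60 best=84, l++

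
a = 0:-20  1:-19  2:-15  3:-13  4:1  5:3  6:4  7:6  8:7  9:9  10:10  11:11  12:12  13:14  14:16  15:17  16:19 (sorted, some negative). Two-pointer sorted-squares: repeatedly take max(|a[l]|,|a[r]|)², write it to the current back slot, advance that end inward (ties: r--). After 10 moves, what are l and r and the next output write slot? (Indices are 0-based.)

l=4, r=10, next write slot=6

[0,16] |-20|>|19| out[16]=400 → l++
[1,16] |-19|<=|19| out[15]=361 → r--
[1,15] |-19|>|17| out[14]=361 → l++
[2,15] |-15|<=|17| out[13]=289 → r--
[2,14] |-15|<=|16| out[12]=256 → r--
[2,13] |-15|>|14| out[11]=225 → l++
[3,13] |-13|<=|14| out[10]=196 → r--
[3,12] |-13|>|12| out[9]=169 → l++
[4,12] |1|<=|12| out[8]=144 → r--
[4,11] |1|<=|11| out[7]=121 → r--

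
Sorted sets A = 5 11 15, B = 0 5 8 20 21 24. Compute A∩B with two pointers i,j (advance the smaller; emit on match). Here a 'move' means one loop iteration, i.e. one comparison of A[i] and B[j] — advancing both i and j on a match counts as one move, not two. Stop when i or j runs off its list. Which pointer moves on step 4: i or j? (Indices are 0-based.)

[i=0,j=0] 5>0 → j++
[i=0,j=1] 5==5 emit → i++,j++
[i=1,j=2] 11>8 → j++
[i=1,j=3] 11<20 → i++

i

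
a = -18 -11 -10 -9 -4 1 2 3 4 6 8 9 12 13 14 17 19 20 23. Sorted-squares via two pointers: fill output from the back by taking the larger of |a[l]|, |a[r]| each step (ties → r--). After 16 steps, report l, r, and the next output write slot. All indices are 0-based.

l=5, r=7, next write slot=2

l=0 r=18: |-18|<=|23| out[18]=529, r--
l=0 r=17: |-18|<=|20| out[17]=400, r--
l=0 r=16: |-18|<=|19| out[16]=361, r--
l=0 r=15: |-18|>|17| out[15]=324, l++
l=1 r=15: |-11|<=|17| out[14]=289, r--
l=1 r=14: |-11|<=|14| out[13]=196, r--
l=1 r=13: |-11|<=|13| out[12]=169, r--
l=1 r=12: |-11|<=|12| out[11]=144, r--
l=1 r=11: |-11|>|9| out[10]=121, l++
l=2 r=11: |-10|>|9| out[9]=100, l++
l=3 r=11: |-9|<=|9| out[8]=81, r--
l=3 r=10: |-9|>|8| out[7]=81, l++
l=4 r=10: |-4|<=|8| out[6]=64, r--
l=4 r=9: |-4|<=|6| out[5]=36, r--
l=4 r=8: |-4|<=|4| out[4]=16, r--
l=4 r=7: |-4|>|3| out[3]=16, l++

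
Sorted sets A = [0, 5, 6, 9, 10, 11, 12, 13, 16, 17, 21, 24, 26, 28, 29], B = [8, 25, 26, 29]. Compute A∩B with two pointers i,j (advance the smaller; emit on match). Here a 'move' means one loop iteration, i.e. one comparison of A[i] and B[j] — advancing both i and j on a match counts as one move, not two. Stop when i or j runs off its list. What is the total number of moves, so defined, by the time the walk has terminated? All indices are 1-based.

i=1 j=1: 0<8, i++
i=2 j=1: 5<8, i++
i=3 j=1: 6<8, i++
i=4 j=1: 9>8, j++
i=4 j=2: 9<25, i++
i=5 j=2: 10<25, i++
i=6 j=2: 11<25, i++
i=7 j=2: 12<25, i++
i=8 j=2: 13<25, i++
i=9 j=2: 16<25, i++
i=10 j=2: 17<25, i++
i=11 j=2: 21<25, i++
i=12 j=2: 24<25, i++
i=13 j=2: 26>25, j++
i=13 j=3: 26==26 emit, i++,j++
i=14 j=4: 28<29, i++
i=15 j=4: 29==29 emit, i++,j++

17 moves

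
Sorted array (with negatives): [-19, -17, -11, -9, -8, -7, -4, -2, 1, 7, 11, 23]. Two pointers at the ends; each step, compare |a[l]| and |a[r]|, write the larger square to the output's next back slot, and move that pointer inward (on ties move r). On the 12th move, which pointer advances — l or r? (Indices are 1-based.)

[1,12] |-19|<=|23| out[12]=529 → r--
[1,11] |-19|>|11| out[11]=361 → l++
[2,11] |-17|>|11| out[10]=289 → l++
[3,11] |-11|<=|11| out[9]=121 → r--
[3,10] |-11|>|7| out[8]=121 → l++
[4,10] |-9|>|7| out[7]=81 → l++
[5,10] |-8|>|7| out[6]=64 → l++
[6,10] |-7|<=|7| out[5]=49 → r--
[6,9] |-7|>|1| out[4]=49 → l++
[7,9] |-4|>|1| out[3]=16 → l++
[8,9] |-2|>|1| out[2]=4 → l++
[9,9] |1|<=|1| out[1]=1 → r--

r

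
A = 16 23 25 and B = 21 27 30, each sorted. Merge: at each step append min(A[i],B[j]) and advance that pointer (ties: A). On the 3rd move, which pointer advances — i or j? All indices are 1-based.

i=1 j=1: A[i]=16<=B[j]=21 take 16, i++
i=2 j=1: A[i]=23>B[j]=21 take 21, j++
i=2 j=2: A[i]=23<=B[j]=27 take 23, i++

i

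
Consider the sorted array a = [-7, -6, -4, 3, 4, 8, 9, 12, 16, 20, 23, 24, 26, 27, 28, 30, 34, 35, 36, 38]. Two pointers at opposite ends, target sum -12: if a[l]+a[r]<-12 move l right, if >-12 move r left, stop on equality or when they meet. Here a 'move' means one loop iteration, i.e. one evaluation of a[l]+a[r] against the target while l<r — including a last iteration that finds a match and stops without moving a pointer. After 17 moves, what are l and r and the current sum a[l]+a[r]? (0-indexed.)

l=0, r=2, sum=-11

l=0 r=19: -7+38=31 >-12, r--
l=0 r=18: -7+36=29 >-12, r--
l=0 r=17: -7+35=28 >-12, r--
l=0 r=16: -7+34=27 >-12, r--
l=0 r=15: -7+30=23 >-12, r--
l=0 r=14: -7+28=21 >-12, r--
l=0 r=13: -7+27=20 >-12, r--
l=0 r=12: -7+26=19 >-12, r--
l=0 r=11: -7+24=17 >-12, r--
l=0 r=10: -7+23=16 >-12, r--
l=0 r=9: -7+20=13 >-12, r--
l=0 r=8: -7+16=9 >-12, r--
l=0 r=7: -7+12=5 >-12, r--
l=0 r=6: -7+9=2 >-12, r--
l=0 r=5: -7+8=1 >-12, r--
l=0 r=4: -7+4=-3 >-12, r--
l=0 r=3: -7+3=-4 >-12, r--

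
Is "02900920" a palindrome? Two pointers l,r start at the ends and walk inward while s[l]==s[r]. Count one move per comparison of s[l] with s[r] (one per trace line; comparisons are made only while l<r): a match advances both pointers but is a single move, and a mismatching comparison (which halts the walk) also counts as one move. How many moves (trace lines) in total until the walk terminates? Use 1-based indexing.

l=1 r=8: '0'=='0', l++,r--
l=2 r=7: '2'=='2', l++,r--
l=3 r=6: '9'=='9', l++,r--
l=4 r=5: '0'=='0', l++,r--

4 moves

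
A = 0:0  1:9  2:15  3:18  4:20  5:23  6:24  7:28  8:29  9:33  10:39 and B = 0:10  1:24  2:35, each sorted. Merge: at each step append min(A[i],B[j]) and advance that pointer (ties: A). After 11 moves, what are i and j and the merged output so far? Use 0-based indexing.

i=0 j=0: A[i]=0<=B[j]=10 take 0, i++
i=1 j=0: A[i]=9<=B[j]=10 take 9, i++
i=2 j=0: A[i]=15>B[j]=10 take 10, j++
i=2 j=1: A[i]=15<=B[j]=24 take 15, i++
i=3 j=1: A[i]=18<=B[j]=24 take 18, i++
i=4 j=1: A[i]=20<=B[j]=24 take 20, i++
i=5 j=1: A[i]=23<=B[j]=24 take 23, i++
i=6 j=1: A[i]=24<=B[j]=24 take 24, i++
i=7 j=1: A[i]=28>B[j]=24 take 24, j++
i=7 j=2: A[i]=28<=B[j]=35 take 28, i++
i=8 j=2: A[i]=29<=B[j]=35 take 29, i++

i=9, j=2, merged so far=[0, 9, 10, 15, 18, 20, 23, 24, 24, 28, 29]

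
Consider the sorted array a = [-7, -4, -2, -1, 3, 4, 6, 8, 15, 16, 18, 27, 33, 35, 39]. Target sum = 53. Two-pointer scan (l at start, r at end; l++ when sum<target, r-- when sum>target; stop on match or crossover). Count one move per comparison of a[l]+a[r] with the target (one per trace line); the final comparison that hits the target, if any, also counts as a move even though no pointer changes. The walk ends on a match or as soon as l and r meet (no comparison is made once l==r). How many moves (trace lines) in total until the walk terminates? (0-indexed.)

[0,14] -7+39=32 <53 → l++
[1,14] -4+39=35 <53 → l++
[2,14] -2+39=37 <53 → l++
[3,14] -1+39=38 <53 → l++
[4,14] 3+39=42 <53 → l++
[5,14] 4+39=43 <53 → l++
[6,14] 6+39=45 <53 → l++
[7,14] 8+39=47 <53 → l++
[8,14] 15+39=54 >53 → r--
[8,13] 15+35=50 <53 → l++
[9,13] 16+35=51 <53 → l++
[10,13] 18+35=53 → found

12 moves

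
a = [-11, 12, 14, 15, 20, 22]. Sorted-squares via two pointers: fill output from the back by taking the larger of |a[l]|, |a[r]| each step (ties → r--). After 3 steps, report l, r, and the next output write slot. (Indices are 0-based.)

l=0, r=2, next write slot=2

[0,5] |-11|<=|22| out[5]=484 → r--
[0,4] |-11|<=|20| out[4]=400 → r--
[0,3] |-11|<=|15| out[3]=225 → r--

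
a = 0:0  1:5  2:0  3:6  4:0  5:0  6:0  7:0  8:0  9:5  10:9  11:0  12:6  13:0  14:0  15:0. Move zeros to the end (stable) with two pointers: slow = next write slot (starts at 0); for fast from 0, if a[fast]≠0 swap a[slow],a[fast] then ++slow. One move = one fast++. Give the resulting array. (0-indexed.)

[5, 6, 5, 9, 6, 0, 0, 0, 0, 0, 0, 0, 0, 0, 0, 0]

slow=0 fast=0: a[fast]=0, fast++
slow=0 fast=1: a[fast]=5≠0 swap→a[0]=5, slow++,fast++
slow=1 fast=2: a[fast]=0, fast++
slow=1 fast=3: a[fast]=6≠0 swap→a[1]=6, slow++,fast++
slow=2 fast=4: a[fast]=0, fast++
slow=2 fast=5: a[fast]=0, fast++
slow=2 fast=6: a[fast]=0, fast++
slow=2 fast=7: a[fast]=0, fast++
slow=2 fast=8: a[fast]=0, fast++
slow=2 fast=9: a[fast]=5≠0 swap→a[2]=5, slow++,fast++
slow=3 fast=10: a[fast]=9≠0 swap→a[3]=9, slow++,fast++
slow=4 fast=11: a[fast]=0, fast++
slow=4 fast=12: a[fast]=6≠0 swap→a[4]=6, slow++,fast++
slow=5 fast=13: a[fast]=0, fast++
slow=5 fast=14: a[fast]=0, fast++
slow=5 fast=15: a[fast]=0, fast++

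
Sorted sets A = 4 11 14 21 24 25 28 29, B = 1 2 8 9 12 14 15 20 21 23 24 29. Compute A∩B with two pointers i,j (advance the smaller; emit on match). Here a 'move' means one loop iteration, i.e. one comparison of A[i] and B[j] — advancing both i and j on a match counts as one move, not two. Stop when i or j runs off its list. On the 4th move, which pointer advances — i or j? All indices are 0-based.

j

i=0 j=0: 4>1, j++
i=0 j=1: 4>2, j++
i=0 j=2: 4<8, i++
i=1 j=2: 11>8, j++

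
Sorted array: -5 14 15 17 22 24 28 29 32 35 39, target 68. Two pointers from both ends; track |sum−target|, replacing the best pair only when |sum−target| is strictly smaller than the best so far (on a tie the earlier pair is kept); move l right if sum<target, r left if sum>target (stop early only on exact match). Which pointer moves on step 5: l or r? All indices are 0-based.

l

l=0 r=10: -5+39=34 d=34 *, l++
l=1 r=10: 14+39=53 d=15 *, l++
l=2 r=10: 15+39=54 d=14 *, l++
l=3 r=10: 17+39=56 d=12 *, l++
l=4 r=10: 22+39=61 d=7 *, l++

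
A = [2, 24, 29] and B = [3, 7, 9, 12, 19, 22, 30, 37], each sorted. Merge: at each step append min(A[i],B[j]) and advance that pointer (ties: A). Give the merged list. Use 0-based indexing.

[2, 3, 7, 9, 12, 19, 22, 24, 29, 30, 37]

i=0 j=0: A[i]=2<=B[j]=3 take 2, i++
i=1 j=0: A[i]=24>B[j]=3 take 3, j++
i=1 j=1: A[i]=24>B[j]=7 take 7, j++
i=1 j=2: A[i]=24>B[j]=9 take 9, j++
i=1 j=3: A[i]=24>B[j]=12 take 12, j++
i=1 j=4: A[i]=24>B[j]=19 take 19, j++
i=1 j=5: A[i]=24>B[j]=22 take 22, j++
i=1 j=6: A[i]=24<=B[j]=30 take 24, i++
i=2 j=6: A[i]=29<=B[j]=30 take 29, i++
i=3 j=6: A done, take B[j]=30, j++
i=3 j=7: A done, take B[j]=37, j++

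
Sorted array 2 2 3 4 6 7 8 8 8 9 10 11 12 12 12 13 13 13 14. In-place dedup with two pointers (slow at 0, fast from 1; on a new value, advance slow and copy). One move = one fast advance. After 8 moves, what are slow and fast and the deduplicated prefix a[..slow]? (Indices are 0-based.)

(s=0,f=1) a[fast]=2=a[slow] dup → fast++
(s=0,f=2) a[fast]=3≠a[slow]=2 write a[1]=3 → slow++,fast++
(s=1,f=3) a[fast]=4≠a[slow]=3 write a[2]=4 → slow++,fast++
(s=2,f=4) a[fast]=6≠a[slow]=4 write a[3]=6 → slow++,fast++
(s=3,f=5) a[fast]=7≠a[slow]=6 write a[4]=7 → slow++,fast++
(s=4,f=6) a[fast]=8≠a[slow]=7 write a[5]=8 → slow++,fast++
(s=5,f=7) a[fast]=8=a[slow] dup → fast++
(s=5,f=8) a[fast]=8=a[slow] dup → fast++

slow=5, fast=9, prefix=[2, 3, 4, 6, 7, 8]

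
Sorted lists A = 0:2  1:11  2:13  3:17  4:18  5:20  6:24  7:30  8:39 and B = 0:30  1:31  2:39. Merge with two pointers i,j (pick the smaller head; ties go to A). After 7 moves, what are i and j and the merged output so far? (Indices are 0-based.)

i=7, j=0, merged so far=[2, 11, 13, 17, 18, 20, 24]

[i=0,j=0] A[i]=2<=B[j]=30 take 2 → i++
[i=1,j=0] A[i]=11<=B[j]=30 take 11 → i++
[i=2,j=0] A[i]=13<=B[j]=30 take 13 → i++
[i=3,j=0] A[i]=17<=B[j]=30 take 17 → i++
[i=4,j=0] A[i]=18<=B[j]=30 take 18 → i++
[i=5,j=0] A[i]=20<=B[j]=30 take 20 → i++
[i=6,j=0] A[i]=24<=B[j]=30 take 24 → i++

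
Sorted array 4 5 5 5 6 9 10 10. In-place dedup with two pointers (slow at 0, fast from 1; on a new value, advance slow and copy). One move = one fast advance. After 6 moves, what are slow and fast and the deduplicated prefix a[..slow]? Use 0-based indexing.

slow=4, fast=7, prefix=[4, 5, 6, 9, 10]

slow=0 fast=1: a[fast]=5≠a[slow]=4 write a[1]=5, slow++,fast++
slow=1 fast=2: a[fast]=5=a[slow] dup, fast++
slow=1 fast=3: a[fast]=5=a[slow] dup, fast++
slow=1 fast=4: a[fast]=6≠a[slow]=5 write a[2]=6, slow++,fast++
slow=2 fast=5: a[fast]=9≠a[slow]=6 write a[3]=9, slow++,fast++
slow=3 fast=6: a[fast]=10≠a[slow]=9 write a[4]=10, slow++,fast++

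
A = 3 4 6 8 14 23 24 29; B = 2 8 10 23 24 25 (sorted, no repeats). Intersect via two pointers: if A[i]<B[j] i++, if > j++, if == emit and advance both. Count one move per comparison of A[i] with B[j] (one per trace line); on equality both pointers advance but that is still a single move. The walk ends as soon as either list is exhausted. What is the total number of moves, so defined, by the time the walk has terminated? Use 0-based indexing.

i=0 j=0: 3>2, j++
i=0 j=1: 3<8, i++
i=1 j=1: 4<8, i++
i=2 j=1: 6<8, i++
i=3 j=1: 8==8 emit, i++,j++
i=4 j=2: 14>10, j++
i=4 j=3: 14<23, i++
i=5 j=3: 23==23 emit, i++,j++
i=6 j=4: 24==24 emit, i++,j++
i=7 j=5: 29>25, j++

10 moves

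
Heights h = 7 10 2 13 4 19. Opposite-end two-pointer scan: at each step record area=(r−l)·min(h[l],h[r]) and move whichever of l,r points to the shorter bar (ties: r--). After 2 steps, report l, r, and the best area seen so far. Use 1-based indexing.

l=3, r=6, best area=40

[1,6] min(7,19)*5=35 best=35 * → l++
[2,6] min(10,19)*4=40 best=40 * → l++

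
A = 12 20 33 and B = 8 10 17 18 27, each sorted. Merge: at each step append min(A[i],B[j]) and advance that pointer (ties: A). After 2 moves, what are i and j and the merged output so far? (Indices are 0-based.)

i=0 j=0: A[i]=12>B[j]=8 take 8, j++
i=0 j=1: A[i]=12>B[j]=10 take 10, j++

i=0, j=2, merged so far=[8, 10]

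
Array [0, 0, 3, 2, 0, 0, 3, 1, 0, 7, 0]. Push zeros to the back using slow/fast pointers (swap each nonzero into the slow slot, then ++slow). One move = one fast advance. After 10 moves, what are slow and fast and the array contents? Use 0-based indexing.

slow=5, fast=10, a=[3, 2, 3, 1, 7, 0, 0, 0, 0, 0, 0]

slow=0 fast=0: a[fast]=0, fast++
slow=0 fast=1: a[fast]=0, fast++
slow=0 fast=2: a[fast]=3≠0 swap→a[0]=3, slow++,fast++
slow=1 fast=3: a[fast]=2≠0 swap→a[1]=2, slow++,fast++
slow=2 fast=4: a[fast]=0, fast++
slow=2 fast=5: a[fast]=0, fast++
slow=2 fast=6: a[fast]=3≠0 swap→a[2]=3, slow++,fast++
slow=3 fast=7: a[fast]=1≠0 swap→a[3]=1, slow++,fast++
slow=4 fast=8: a[fast]=0, fast++
slow=4 fast=9: a[fast]=7≠0 swap→a[4]=7, slow++,fast++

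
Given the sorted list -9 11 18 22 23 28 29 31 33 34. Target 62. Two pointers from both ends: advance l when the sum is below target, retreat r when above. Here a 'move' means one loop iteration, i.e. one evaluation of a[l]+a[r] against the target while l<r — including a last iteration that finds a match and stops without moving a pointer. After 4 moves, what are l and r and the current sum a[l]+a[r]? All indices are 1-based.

l=5, r=10, sum=57

l=1 r=10: -9+34=25 <62, l++
l=2 r=10: 11+34=45 <62, l++
l=3 r=10: 18+34=52 <62, l++
l=4 r=10: 22+34=56 <62, l++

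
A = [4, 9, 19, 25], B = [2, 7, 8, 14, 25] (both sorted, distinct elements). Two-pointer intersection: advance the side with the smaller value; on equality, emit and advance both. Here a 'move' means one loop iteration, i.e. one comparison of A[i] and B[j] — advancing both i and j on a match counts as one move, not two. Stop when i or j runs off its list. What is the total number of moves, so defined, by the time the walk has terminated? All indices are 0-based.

8 moves

i=0 j=0: 4>2, j++
i=0 j=1: 4<7, i++
i=1 j=1: 9>7, j++
i=1 j=2: 9>8, j++
i=1 j=3: 9<14, i++
i=2 j=3: 19>14, j++
i=2 j=4: 19<25, i++
i=3 j=4: 25==25 emit, i++,j++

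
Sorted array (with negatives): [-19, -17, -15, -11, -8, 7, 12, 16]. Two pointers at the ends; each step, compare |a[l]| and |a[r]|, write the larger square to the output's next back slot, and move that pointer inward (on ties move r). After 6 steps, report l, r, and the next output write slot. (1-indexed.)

l=5, r=6, next write slot=2

l=1 r=8: |-19|>|16| out[8]=361, l++
l=2 r=8: |-17|>|16| out[7]=289, l++
l=3 r=8: |-15|<=|16| out[6]=256, r--
l=3 r=7: |-15|>|12| out[5]=225, l++
l=4 r=7: |-11|<=|12| out[4]=144, r--
l=4 r=6: |-11|>|7| out[3]=121, l++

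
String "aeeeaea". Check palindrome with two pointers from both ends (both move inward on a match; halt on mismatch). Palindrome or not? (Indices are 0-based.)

[0,6] 'a'=='a' → l++,r--
[1,5] 'e'=='e' → l++,r--
[2,4] 'e'!='a' → stop

not a palindrome (mismatch at 2,4)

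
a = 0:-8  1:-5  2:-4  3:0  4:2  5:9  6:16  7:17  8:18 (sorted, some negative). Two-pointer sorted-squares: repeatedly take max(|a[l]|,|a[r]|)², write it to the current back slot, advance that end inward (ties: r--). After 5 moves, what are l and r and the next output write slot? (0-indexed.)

l=0 r=8: |-8|<=|18| out[8]=324, r--
l=0 r=7: |-8|<=|17| out[7]=289, r--
l=0 r=6: |-8|<=|16| out[6]=256, r--
l=0 r=5: |-8|<=|9| out[5]=81, r--
l=0 r=4: |-8|>|2| out[4]=64, l++

l=1, r=4, next write slot=3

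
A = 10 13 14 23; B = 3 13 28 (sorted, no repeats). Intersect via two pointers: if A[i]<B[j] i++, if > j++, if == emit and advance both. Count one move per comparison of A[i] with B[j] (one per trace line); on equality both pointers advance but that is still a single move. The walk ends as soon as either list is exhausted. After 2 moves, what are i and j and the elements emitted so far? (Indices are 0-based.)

i=1, j=1, emitted=[]

i=0 j=0: 10>3, j++
i=0 j=1: 10<13, i++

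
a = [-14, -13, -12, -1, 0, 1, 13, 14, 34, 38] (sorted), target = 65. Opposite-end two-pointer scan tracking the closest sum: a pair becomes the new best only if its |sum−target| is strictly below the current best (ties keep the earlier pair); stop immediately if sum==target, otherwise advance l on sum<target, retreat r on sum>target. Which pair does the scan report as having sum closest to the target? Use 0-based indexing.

pair (34, 38) with sum 72 (|Δ|=7)

l=0 r=9: -14+38=24 d=41 *, l++
l=1 r=9: -13+38=25 d=40 *, l++
l=2 r=9: -12+38=26 d=39 *, l++
l=3 r=9: -1+38=37 d=28 *, l++
l=4 r=9: 0+38=38 d=27 *, l++
l=5 r=9: 1+38=39 d=26 *, l++
l=6 r=9: 13+38=51 d=14 *, l++
l=7 r=9: 14+38=52 d=13 *, l++
l=8 r=9: 34+38=72 d=7 *, r--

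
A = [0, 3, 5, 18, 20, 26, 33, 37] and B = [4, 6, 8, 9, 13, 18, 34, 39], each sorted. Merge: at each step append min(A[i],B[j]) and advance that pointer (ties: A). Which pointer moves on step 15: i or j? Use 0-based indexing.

i=0 j=0: A[i]=0<=B[j]=4 take 0, i++
i=1 j=0: A[i]=3<=B[j]=4 take 3, i++
i=2 j=0: A[i]=5>B[j]=4 take 4, j++
i=2 j=1: A[i]=5<=B[j]=6 take 5, i++
i=3 j=1: A[i]=18>B[j]=6 take 6, j++
i=3 j=2: A[i]=18>B[j]=8 take 8, j++
i=3 j=3: A[i]=18>B[j]=9 take 9, j++
i=3 j=4: A[i]=18>B[j]=13 take 13, j++
i=3 j=5: A[i]=18<=B[j]=18 take 18, i++
i=4 j=5: A[i]=20>B[j]=18 take 18, j++
i=4 j=6: A[i]=20<=B[j]=34 take 20, i++
i=5 j=6: A[i]=26<=B[j]=34 take 26, i++
i=6 j=6: A[i]=33<=B[j]=34 take 33, i++
i=7 j=6: A[i]=37>B[j]=34 take 34, j++
i=7 j=7: A[i]=37<=B[j]=39 take 37, i++

i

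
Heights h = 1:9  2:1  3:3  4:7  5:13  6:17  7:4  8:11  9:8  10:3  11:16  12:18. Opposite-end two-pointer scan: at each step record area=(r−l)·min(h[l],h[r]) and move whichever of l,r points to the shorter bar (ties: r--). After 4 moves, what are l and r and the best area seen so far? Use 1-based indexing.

l=5, r=12, best area=99

l=1 r=12: min(9,18)*11=99 best=99 *, l++
l=2 r=12: min(1,18)*10=10 best=99, l++
l=3 r=12: min(3,18)*9=27 best=99, l++
l=4 r=12: min(7,18)*8=56 best=99, l++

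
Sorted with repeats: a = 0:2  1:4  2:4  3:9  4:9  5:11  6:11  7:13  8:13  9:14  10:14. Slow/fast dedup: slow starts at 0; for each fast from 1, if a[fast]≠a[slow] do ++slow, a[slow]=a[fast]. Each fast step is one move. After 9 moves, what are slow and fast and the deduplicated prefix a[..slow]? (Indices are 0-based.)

(s=0,f=1) a[fast]=4≠a[slow]=2 write a[1]=4 → slow++,fast++
(s=1,f=2) a[fast]=4=a[slow] dup → fast++
(s=1,f=3) a[fast]=9≠a[slow]=4 write a[2]=9 → slow++,fast++
(s=2,f=4) a[fast]=9=a[slow] dup → fast++
(s=2,f=5) a[fast]=11≠a[slow]=9 write a[3]=11 → slow++,fast++
(s=3,f=6) a[fast]=11=a[slow] dup → fast++
(s=3,f=7) a[fast]=13≠a[slow]=11 write a[4]=13 → slow++,fast++
(s=4,f=8) a[fast]=13=a[slow] dup → fast++
(s=4,f=9) a[fast]=14≠a[slow]=13 write a[5]=14 → slow++,fast++

slow=5, fast=10, prefix=[2, 4, 9, 11, 13, 14]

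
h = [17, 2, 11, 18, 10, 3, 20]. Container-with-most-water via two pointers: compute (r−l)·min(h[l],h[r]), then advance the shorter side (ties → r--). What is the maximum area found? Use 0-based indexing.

max area = 102

l=0 r=6: min(17,20)*6=102 best=102 *, l++
l=1 r=6: min(2,20)*5=10 best=102, l++
l=2 r=6: min(11,20)*4=44 best=102, l++
l=3 r=6: min(18,20)*3=54 best=102, l++
l=4 r=6: min(10,20)*2=20 best=102, l++
l=5 r=6: min(3,20)*1=3 best=102, l++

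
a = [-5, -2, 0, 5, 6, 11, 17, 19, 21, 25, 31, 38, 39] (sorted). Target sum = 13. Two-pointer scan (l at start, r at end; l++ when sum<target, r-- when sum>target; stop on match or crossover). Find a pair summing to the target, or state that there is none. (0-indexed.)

no pair

[0,12] -5+39=34 >13 → r--
[0,11] -5+38=33 >13 → r--
[0,10] -5+31=26 >13 → r--
[0,9] -5+25=20 >13 → r--
[0,8] -5+21=16 >13 → r--
[0,7] -5+19=14 >13 → r--
[0,6] -5+17=12 <13 → l++
[1,6] -2+17=15 >13 → r--
[1,5] -2+11=9 <13 → l++
[2,5] 0+11=11 <13 → l++
[3,5] 5+11=16 >13 → r--
[3,4] 5+6=11 <13 → l++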